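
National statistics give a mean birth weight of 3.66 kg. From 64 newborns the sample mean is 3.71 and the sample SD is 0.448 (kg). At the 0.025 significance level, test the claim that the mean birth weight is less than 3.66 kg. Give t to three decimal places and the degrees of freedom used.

t = 0.893, df = 63

H0: μ = 3.66; H1: μ < 3.66 (one-sample t-test, left-tailed).
t = (x̄ − μ₀)/(s/√n) = (3.71 − 3.66)/(0.448/√64) = 0.893
df = n − 1 = 63
p-value = P(T ≤ 0.893) ≈ 0.8123
Since p ≈ 0.8123 > α = 0.025, fail to reject H0; the data do not provide sufficient evidence against H0.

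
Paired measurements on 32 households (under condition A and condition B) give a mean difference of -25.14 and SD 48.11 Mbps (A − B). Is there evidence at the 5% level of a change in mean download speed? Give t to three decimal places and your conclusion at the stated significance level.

H0: μ_d = 0; H1: μ_d ≠ 0 (paired t-test on the differences, two-sided).
t = d̄/(s_d/√n) = -25.14/(48.11/√32) = -2.956
df = n − 1 = 31
Two-sided p-value ≈ 0.0059
Since p ≈ 0.0059 < α = 0.05, reject H0; the evidence is statistically significant.

t = -2.956; reject H0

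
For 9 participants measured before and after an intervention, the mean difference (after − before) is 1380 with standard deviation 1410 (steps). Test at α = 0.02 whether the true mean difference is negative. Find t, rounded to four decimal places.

H0: μ_d = 0; H1: μ_d < 0 (paired t-test on the differences, left-tailed).
t = d̄/(s_d/√n) = 1380/(1410/√9) = 2.9362
df = n − 1 = 8
p-value = P(T ≤ 2.9362) ≈ 0.9906
Since p ≈ 0.9906 > α = 0.02, fail to reject H0; the data do not provide sufficient evidence against H0.

2.9362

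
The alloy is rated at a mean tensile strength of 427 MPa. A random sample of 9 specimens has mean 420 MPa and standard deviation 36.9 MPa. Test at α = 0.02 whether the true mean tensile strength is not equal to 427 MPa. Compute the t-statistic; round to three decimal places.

-0.569

H0: μ = 427; H1: μ ≠ 427 (one-sample t-test, two-sided).
t = (x̄ − μ₀)/(s/√n) = (420 − 427)/(36.9/√9) = -0.569
df = n − 1 = 8
Two-sided p-value ≈ 0.5849
Since p ≈ 0.5849 > α = 0.02, fail to reject H0; the data do not provide sufficient evidence against H0.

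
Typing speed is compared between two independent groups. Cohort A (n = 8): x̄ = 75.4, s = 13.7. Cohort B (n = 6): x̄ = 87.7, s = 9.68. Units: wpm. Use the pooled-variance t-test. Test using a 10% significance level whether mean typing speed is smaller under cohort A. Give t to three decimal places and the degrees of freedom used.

Let group 1 = cohort A, group 2 = cohort B. H0: μ_1 = μ_2; H1: μ_1 < μ_2 (two-sample pooled-variance t-test, left-tailed).
s_p² = [(8−1)·13.7² + (6−1)·9.68²]/(8+6−2) = 148.528
t = (75.4 − 87.7)/√[148.528·(1/8 + 1/6)] = -1.869
df = n₁ + n₂ − 2 = 12
p-value = P(T ≤ -1.869) ≈ 0.0431
Since p ≈ 0.0431 < α = 0.1, reject H0; the evidence is statistically significant.

t = -1.869, df = 12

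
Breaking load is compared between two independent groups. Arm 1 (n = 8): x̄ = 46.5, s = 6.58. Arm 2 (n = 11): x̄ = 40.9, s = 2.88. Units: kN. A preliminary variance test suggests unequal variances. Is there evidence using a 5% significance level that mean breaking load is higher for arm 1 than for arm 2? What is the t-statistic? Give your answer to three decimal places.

2.255

Let group 1 = arm 1, group 2 = arm 2. H0: μ_1 = μ_2; H1: μ_1 > μ_2 (Welch's two-sample t-test, right-tailed).
t = (x̄_1 − x̄_2)/√(s_1²/n_1 + s_2²/n_2) = (46.5 − 40.9)/√(6.58²/8 + 2.88²/11) = 2.255
Welch–Satterthwaite df ≈ 8.96
p-value = P(T ≥ 2.255) ≈ 0.0253
Since p ≈ 0.0253 < α = 0.05, reject H0; the data support H1.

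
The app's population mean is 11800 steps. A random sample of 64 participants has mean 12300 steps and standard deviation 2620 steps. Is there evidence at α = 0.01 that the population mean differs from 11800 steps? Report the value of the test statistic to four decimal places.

1.5267

H0: μ = 11800; H1: μ ≠ 11800 (one-sample t-test, two-sided).
t = (x̄ − μ₀)/(s/√n) = (12300 − 11800)/(2620/√64) = 1.5267
df = n − 1 = 63
Two-sided p-value ≈ 0.132
Since p ≈ 0.132 > α = 0.01, fail to reject H0; the data do not provide sufficient evidence against H0.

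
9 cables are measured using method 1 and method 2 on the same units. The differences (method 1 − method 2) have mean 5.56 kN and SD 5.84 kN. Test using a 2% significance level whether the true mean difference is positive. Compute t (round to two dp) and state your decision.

t = 2.86; reject H0

H0: μ_d = 0; H1: μ_d > 0 (paired t-test on the differences, right-tailed).
t = d̄/(s_d/√n) = 5.56/(5.84/√9) = 2.86
df = n − 1 = 8
p-value = P(T ≥ 2.86) ≈ 0.0106
Since p ≈ 0.0106 < α = 0.02, reject H0; the evidence is statistically significant.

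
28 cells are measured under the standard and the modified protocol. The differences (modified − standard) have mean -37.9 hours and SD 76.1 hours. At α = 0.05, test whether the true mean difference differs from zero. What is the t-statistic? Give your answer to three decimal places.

H0: μ_d = 0; H1: μ_d ≠ 0 (paired t-test on the differences, two-sided).
t = d̄/(s_d/√n) = -37.9/(76.1/√28) = -2.635
df = n − 1 = 27
Two-sided p-value ≈ 0.014
Since p ≈ 0.014 < α = 0.05, reject H0; the evidence is statistically significant.

-2.635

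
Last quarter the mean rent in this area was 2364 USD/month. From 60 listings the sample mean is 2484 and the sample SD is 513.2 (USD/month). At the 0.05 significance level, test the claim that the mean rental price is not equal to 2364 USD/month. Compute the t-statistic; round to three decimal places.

1.811

H0: μ = 2364; H1: μ ≠ 2364 (one-sample t-test, two-sided).
t = (x̄ − μ₀)/(s/√n) = (2484 − 2364)/(513.2/√60) = 1.811
df = n − 1 = 59
Two-sided p-value ≈ 0.0752
Since p ≈ 0.0752 > α = 0.05, fail to reject H0; the evidence is not statistically significant.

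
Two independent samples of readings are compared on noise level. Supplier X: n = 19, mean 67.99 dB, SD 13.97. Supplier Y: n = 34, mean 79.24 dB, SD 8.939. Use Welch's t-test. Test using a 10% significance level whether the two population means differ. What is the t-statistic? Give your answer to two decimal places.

-3.17

Let group 1 = supplier X, group 2 = supplier Y. H0: μ_1 = μ_2; H1: μ_1 ≠ μ_2 (Welch's two-sample t-test, two-sided).
t = (x̄_1 − x̄_2)/√(s_1²/n_1 + s_2²/n_2) = (67.99 − 79.24)/√(13.97²/19 + 8.939²/34) = -3.17
Welch–Satterthwaite df ≈ 26.42
Two-sided p-value ≈ 0.004
Since p ≈ 0.004 < α = 0.1, reject H0; the evidence is statistically significant.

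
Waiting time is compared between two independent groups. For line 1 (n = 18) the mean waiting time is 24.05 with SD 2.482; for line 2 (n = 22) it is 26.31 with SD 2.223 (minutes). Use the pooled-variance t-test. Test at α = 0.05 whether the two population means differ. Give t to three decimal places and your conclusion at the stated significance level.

t = -3.036; reject H0

Let group 1 = line 1, group 2 = line 2. H0: μ_1 = μ_2; H1: μ_1 ≠ μ_2 (two-sample pooled-variance t-test, two-sided).
s_p² = [(18−1)·2.482² + (22−1)·2.223²]/(18+22−2) = 5.48689
t = (24.05 − 26.31)/√[5.48689·(1/18 + 1/22)] = -3.036
df = n₁ + n₂ − 2 = 38
Two-sided p-value ≈ 0.004
Since p ≈ 0.004 < α = 0.05, reject H0; the evidence is statistically significant.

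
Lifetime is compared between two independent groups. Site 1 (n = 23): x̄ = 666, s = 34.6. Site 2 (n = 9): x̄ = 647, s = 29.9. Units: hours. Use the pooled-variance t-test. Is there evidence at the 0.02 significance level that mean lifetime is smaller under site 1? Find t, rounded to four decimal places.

1.4463

Let group 1 = site 1, group 2 = site 2. H0: μ_1 = μ_2; H1: μ_1 < μ_2 (two-sample pooled-variance t-test, left-tailed).
s_p² = [(23−1)·34.6² + (9−1)·29.9²]/(23+9−2) = 1116.32
t = (666 − 647)/√[1116.32·(1/23 + 1/9)] = 1.4463
df = n₁ + n₂ − 2 = 30
p-value = P(T ≤ 1.4463) ≈ 0.9208
Since p ≈ 0.9208 > α = 0.02, fail to reject H0; the data do not provide sufficient evidence against H0.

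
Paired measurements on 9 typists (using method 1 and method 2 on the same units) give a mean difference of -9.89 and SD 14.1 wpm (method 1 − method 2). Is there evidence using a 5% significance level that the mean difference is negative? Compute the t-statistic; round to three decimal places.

-2.104

H0: μ_d = 0; H1: μ_d < 0 (paired t-test on the differences, left-tailed).
t = d̄/(s_d/√n) = -9.89/(14.1/√9) = -2.104
df = n − 1 = 8
p-value = P(T ≤ -2.104) ≈ 0.034
Since p ≈ 0.034 < α = 0.05, reject H0; the evidence is statistically significant.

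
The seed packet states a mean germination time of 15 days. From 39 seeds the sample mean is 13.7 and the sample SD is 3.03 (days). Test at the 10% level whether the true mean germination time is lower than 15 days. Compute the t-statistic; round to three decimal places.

H0: μ = 15; H1: μ < 15 (one-sample t-test, left-tailed).
t = (x̄ − μ₀)/(s/√n) = (13.7 − 15)/(3.03/√39) = -2.679
df = n − 1 = 38
p-value = P(T ≤ -2.679) ≈ 0.005
Since p ≈ 0.005 < α = 0.1, reject H0; the data support H1.

-2.679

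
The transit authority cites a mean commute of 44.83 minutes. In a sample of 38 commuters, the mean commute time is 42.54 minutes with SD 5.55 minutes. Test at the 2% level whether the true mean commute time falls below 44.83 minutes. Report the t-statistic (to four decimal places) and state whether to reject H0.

H0: μ = 44.83; H1: μ < 44.83 (one-sample t-test, left-tailed).
t = (x̄ − μ₀)/(s/√n) = (42.54 − 44.83)/(5.55/√38) = -2.5435
df = n − 1 = 37
p-value = P(T ≤ -2.5435) ≈ 0.008
Since p ≈ 0.008 < α = 0.02, reject H0; the evidence is statistically significant.

t = -2.5435; reject H0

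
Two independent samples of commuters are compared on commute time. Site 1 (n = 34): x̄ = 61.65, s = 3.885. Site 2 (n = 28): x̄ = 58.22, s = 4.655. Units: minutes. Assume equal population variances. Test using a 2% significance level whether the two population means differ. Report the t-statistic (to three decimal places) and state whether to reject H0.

Let group 1 = site 1, group 2 = site 2. H0: μ_1 = μ_2; H1: μ_1 ≠ μ_2 (two-sample pooled-variance t-test, two-sided).
s_p² = [(34−1)·3.885² + (28−1)·4.655²]/(34+28−2) = 18.0523
t = (61.65 − 58.22)/√[18.0523·(1/34 + 1/28)] = 3.163
df = n₁ + n₂ − 2 = 60
Two-sided p-value ≈ 0.002
Since p ≈ 0.002 < α = 0.02, reject H0; the evidence is statistically significant.

t = 3.163; reject H0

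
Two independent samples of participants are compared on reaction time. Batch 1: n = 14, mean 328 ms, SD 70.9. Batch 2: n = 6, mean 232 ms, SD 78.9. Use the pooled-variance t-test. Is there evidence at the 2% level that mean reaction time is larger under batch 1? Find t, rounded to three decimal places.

2.687

Let group 1 = batch 1, group 2 = batch 2. H0: μ_1 = μ_2; H1: μ_1 > μ_2 (two-sample pooled-variance t-test, right-tailed).
s_p² = [(14−1)·70.9² + (6−1)·78.9²]/(14+6−2) = 5359.7
t = (328 − 232)/√[5359.7·(1/14 + 1/6)] = 2.687
df = n₁ + n₂ − 2 = 18
p-value = P(T ≥ 2.687) ≈ 0.0075
Since p ≈ 0.0075 < α = 0.02, reject H0; the data support H1.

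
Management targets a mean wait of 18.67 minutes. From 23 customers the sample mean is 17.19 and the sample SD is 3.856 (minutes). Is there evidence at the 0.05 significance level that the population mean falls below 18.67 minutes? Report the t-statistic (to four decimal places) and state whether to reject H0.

H0: μ = 18.67; H1: μ < 18.67 (one-sample t-test, left-tailed).
t = (x̄ − μ₀)/(s/√n) = (17.19 − 18.67)/(3.856/√23) = -1.8407
df = n − 1 = 22
p-value = P(T ≤ -1.8407) ≈ 0.040
Since p ≈ 0.040 < α = 0.05, reject H0; the evidence is statistically significant.

t = -1.8407; reject H0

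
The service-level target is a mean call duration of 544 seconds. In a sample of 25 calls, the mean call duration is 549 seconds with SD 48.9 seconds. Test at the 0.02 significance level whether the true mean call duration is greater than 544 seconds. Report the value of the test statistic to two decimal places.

0.51

H0: μ = 544; H1: μ > 544 (one-sample t-test, right-tailed).
t = (x̄ − μ₀)/(s/√n) = (549 − 544)/(48.9/√25) = 0.51
df = n − 1 = 24
p-value = P(T ≥ 0.51) ≈ 0.3069
Since p ≈ 0.3069 > α = 0.02, fail to reject H0; the data do not provide sufficient evidence against H0.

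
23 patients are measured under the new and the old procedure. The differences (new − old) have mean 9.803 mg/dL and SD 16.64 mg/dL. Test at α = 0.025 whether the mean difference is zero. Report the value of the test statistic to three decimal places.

H0: μ_d = 0; H1: μ_d ≠ 0 (paired t-test on the differences, two-sided).
t = d̄/(s_d/√n) = 9.803/(16.64/√23) = 2.825
df = n − 1 = 22
Two-sided p-value ≈ 0.010
Since p ≈ 0.010 < α = 0.025, reject H0; the data support H1.

2.825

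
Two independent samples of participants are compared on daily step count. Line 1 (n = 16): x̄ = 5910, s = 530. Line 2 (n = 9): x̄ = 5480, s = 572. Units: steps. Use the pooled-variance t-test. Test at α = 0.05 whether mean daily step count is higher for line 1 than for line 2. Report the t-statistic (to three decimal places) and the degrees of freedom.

Let group 1 = line 1, group 2 = line 2. H0: μ_1 = μ_2; H1: μ_1 > μ_2 (two-sample pooled-variance t-test, right-tailed).
s_p² = [(16−1)·530² + (9−1)·572²]/(16+9−2) = 296999
t = (5910 − 5480)/√[296999·(1/16 + 1/9)] = 1.894
df = n₁ + n₂ − 2 = 23
p-value = P(T ≥ 1.894) ≈ 0.0355
Since p ≈ 0.0355 < α = 0.05, reject H0; the data support H1.

t = 1.894, df = 23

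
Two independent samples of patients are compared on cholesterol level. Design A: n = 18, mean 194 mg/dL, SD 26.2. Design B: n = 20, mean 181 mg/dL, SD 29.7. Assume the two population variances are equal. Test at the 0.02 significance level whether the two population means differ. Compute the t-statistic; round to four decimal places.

Let group 1 = design A, group 2 = design B. H0: μ_1 = μ_2; H1: μ_1 ≠ μ_2 (two-sample pooled-variance t-test, two-sided).
s_p² = [(18−1)·26.2² + (20−1)·29.7²]/(18+20−2) = 789.7
t = (194 − 181)/√[789.7·(1/18 + 1/20)] = 1.4239
df = n₁ + n₂ − 2 = 36
Two-sided p-value ≈ 0.163
Since p ≈ 0.163 > α = 0.02, fail to reject H0; the data do not provide sufficient evidence against H0.

1.4239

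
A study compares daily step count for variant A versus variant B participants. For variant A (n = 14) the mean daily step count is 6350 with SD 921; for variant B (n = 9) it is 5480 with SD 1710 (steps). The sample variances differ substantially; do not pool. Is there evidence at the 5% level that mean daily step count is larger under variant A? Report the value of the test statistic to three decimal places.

1.401

Let group 1 = variant A, group 2 = variant B. H0: μ_1 = μ_2; H1: μ_1 > μ_2 (Welch's two-sample t-test, right-tailed).
t = (x̄_1 − x̄_2)/√(s_1²/n_1 + s_2²/n_2) = (6350 − 5480)/√(921²/14 + 1710²/9) = 1.401
Welch–Satterthwaite df ≈ 11.03
p-value = P(T ≥ 1.401) ≈ 0.094
Since p ≈ 0.094 > α = 0.05, fail to reject H0; the evidence is not statistically significant.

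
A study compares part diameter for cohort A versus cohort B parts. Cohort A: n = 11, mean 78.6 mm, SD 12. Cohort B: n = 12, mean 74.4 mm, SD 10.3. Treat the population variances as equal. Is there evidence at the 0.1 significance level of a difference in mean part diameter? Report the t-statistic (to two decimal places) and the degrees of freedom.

Let group 1 = cohort A, group 2 = cohort B. H0: μ_1 = μ_2; H1: μ_1 ≠ μ_2 (two-sample pooled-variance t-test, two-sided).
s_p² = [(11−1)·12² + (12−1)·10.3²]/(11+12−2) = 124.142
t = (78.6 − 74.4)/√[124.142·(1/11 + 1/12)] = 0.90
df = n₁ + n₂ − 2 = 21
Two-sided p-value ≈ 0.3767
Since p ≈ 0.3767 > α = 0.1, fail to reject H0; the data do not provide sufficient evidence against H0.

t = 0.90, df = 21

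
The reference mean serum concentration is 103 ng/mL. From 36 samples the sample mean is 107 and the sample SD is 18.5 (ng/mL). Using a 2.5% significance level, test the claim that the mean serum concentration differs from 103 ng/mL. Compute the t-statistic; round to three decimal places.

H0: μ = 103; H1: μ ≠ 103 (one-sample t-test, two-sided).
t = (x̄ − μ₀)/(s/√n) = (107 − 103)/(18.5/√36) = 1.297
df = n − 1 = 35
Two-sided p-value ≈ 0.203
Since p ≈ 0.203 > α = 0.025, fail to reject H0; the evidence is not statistically significant.

1.297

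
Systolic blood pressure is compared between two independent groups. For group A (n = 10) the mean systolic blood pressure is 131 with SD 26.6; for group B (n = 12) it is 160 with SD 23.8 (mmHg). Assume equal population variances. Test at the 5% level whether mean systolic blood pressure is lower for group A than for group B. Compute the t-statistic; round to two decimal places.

-2.70

Let group 1 = group A, group 2 = group B. H0: μ_1 = μ_2; H1: μ_1 < μ_2 (two-sample pooled-variance t-test, left-tailed).
s_p² = [(10−1)·26.6² + (12−1)·23.8²]/(10+12−2) = 629.944
t = (131 − 160)/√[629.944·(1/10 + 1/12)] = -2.70
df = n₁ + n₂ − 2 = 20
p-value = P(T ≤ -2.70) ≈ 0.0069
Since p ≈ 0.0069 < α = 0.05, reject H0; the evidence is statistically significant.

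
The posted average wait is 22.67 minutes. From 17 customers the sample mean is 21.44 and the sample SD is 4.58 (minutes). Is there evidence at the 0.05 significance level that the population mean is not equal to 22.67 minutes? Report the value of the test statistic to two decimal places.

H0: μ = 22.67; H1: μ ≠ 22.67 (one-sample t-test, two-sided).
t = (x̄ − μ₀)/(s/√n) = (21.44 − 22.67)/(4.58/√17) = -1.11
df = n − 1 = 16
Two-sided p-value ≈ 0.285
Since p ≈ 0.285 > α = 0.05, fail to reject H0; the evidence is not statistically significant.

-1.11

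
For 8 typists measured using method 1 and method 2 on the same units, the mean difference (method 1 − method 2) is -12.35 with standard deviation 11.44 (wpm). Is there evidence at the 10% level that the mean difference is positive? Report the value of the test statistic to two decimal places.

-3.05

H0: μ_d = 0; H1: μ_d > 0 (paired t-test on the differences, right-tailed).
t = d̄/(s_d/√n) = -12.35/(11.44/√8) = -3.05
df = n − 1 = 7
p-value = P(T ≥ -3.05) ≈ 0.9908
Since p ≈ 0.9908 > α = 0.1, fail to reject H0; the evidence is not statistically significant.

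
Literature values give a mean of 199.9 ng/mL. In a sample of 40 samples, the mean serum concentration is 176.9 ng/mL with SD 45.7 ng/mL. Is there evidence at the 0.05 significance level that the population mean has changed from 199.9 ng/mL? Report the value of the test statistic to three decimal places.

H0: μ = 199.9; H1: μ ≠ 199.9 (one-sample t-test, two-sided).
t = (x̄ − μ₀)/(s/√n) = (176.9 − 199.9)/(45.7/√40) = -3.183
df = n − 1 = 39
Two-sided p-value ≈ 0.003
Since p ≈ 0.003 < α = 0.05, reject H0; the data support H1.

-3.183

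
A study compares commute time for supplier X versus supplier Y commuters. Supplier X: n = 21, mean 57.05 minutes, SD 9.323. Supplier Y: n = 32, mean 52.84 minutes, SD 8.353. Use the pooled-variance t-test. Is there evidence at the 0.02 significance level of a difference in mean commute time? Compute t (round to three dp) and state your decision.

Let group 1 = supplier X, group 2 = supplier Y. H0: μ_1 = μ_2; H1: μ_1 ≠ μ_2 (two-sample pooled-variance t-test, two-sided).
s_p² = [(21−1)·9.323² + (32−1)·8.353²]/(21+32−2) = 76.4964
t = (57.05 − 52.84)/√[76.4964·(1/21 + 1/32)] = 1.714
df = n₁ + n₂ − 2 = 51
Two-sided p-value ≈ 0.0926
Since p ≈ 0.0926 > α = 0.02, fail to reject H0; the evidence is not statistically significant.

t = 1.714; fail to reject H0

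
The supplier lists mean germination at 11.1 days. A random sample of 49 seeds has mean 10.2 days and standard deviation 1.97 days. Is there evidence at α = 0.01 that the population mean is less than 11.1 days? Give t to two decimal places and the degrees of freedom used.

H0: μ = 11.1; H1: μ < 11.1 (one-sample t-test, left-tailed).
t = (x̄ − μ₀)/(s/√n) = (10.2 − 11.1)/(1.97/√49) = -3.20
df = n − 1 = 48
p-value = P(T ≤ -3.20) ≈ 0.001
Since p ≈ 0.001 < α = 0.01, reject H0; the data support H1.

t = -3.20, df = 48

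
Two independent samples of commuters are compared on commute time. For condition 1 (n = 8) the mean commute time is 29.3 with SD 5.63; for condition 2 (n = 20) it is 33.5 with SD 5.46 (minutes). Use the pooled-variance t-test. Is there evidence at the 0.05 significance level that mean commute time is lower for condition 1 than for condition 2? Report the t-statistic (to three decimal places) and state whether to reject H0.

t = -1.823; reject H0

Let group 1 = condition 1, group 2 = condition 2. H0: μ_1 = μ_2; H1: μ_1 < μ_2 (two-sample pooled-variance t-test, left-tailed).
s_p² = [(8−1)·5.63² + (20−1)·5.46²]/(8+20−2) = 30.3192
t = (29.3 − 33.5)/√[30.3192·(1/8 + 1/20)] = -1.823
df = n₁ + n₂ − 2 = 26
p-value = P(T ≤ -1.823) ≈ 0.040
Since p ≈ 0.040 < α = 0.05, reject H0; the evidence is statistically significant.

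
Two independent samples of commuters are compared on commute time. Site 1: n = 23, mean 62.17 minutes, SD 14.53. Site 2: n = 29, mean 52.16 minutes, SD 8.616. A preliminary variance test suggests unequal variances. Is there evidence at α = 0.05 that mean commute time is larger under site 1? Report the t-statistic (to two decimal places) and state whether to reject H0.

t = 2.92; reject H0

Let group 1 = site 1, group 2 = site 2. H0: μ_1 = μ_2; H1: μ_1 > μ_2 (Welch's two-sample t-test, right-tailed).
t = (x̄_1 − x̄_2)/√(s_1²/n_1 + s_2²/n_2) = (62.17 − 52.16)/√(14.53²/23 + 8.616²/29) = 2.92
Welch–Satterthwaite df ≈ 33.91
p-value = P(T ≥ 2.92) ≈ 0.003
Since p ≈ 0.003 < α = 0.05, reject H0; the evidence is statistically significant.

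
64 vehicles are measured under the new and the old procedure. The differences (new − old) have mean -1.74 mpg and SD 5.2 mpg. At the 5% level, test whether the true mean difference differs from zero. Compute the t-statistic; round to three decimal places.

-2.677

H0: μ_d = 0; H1: μ_d ≠ 0 (paired t-test on the differences, two-sided).
t = d̄/(s_d/√n) = -1.74/(5.2/√64) = -2.677
df = n − 1 = 63
Two-sided p-value ≈ 0.009
Since p ≈ 0.009 < α = 0.05, reject H0; the evidence is statistically significant.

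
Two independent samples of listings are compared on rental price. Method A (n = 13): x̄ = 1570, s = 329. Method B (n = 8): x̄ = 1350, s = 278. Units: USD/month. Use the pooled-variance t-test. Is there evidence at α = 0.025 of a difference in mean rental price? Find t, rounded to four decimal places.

1.5733

Let group 1 = method A, group 2 = method B. H0: μ_1 = μ_2; H1: μ_1 ≠ μ_2 (two-sample pooled-variance t-test, two-sided).
s_p² = [(13−1)·329² + (8−1)·278²]/(13+8−2) = 96835.8
t = (1570 − 1350)/√[96835.8·(1/13 + 1/8)] = 1.5733
df = n₁ + n₂ − 2 = 19
Two-sided p-value ≈ 0.132
Since p ≈ 0.132 > α = 0.025, fail to reject H0; the data do not provide sufficient evidence against H0.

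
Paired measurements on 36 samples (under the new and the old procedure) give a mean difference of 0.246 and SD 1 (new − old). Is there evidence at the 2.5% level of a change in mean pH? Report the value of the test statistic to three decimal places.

1.476

H0: μ_d = 0; H1: μ_d ≠ 0 (paired t-test on the differences, two-sided).
t = d̄/(s_d/√n) = 0.246/(1/√36) = 1.476
df = n − 1 = 35
Two-sided p-value ≈ 0.1489
Since p ≈ 0.1489 > α = 0.025, fail to reject H0; the evidence is not statistically significant.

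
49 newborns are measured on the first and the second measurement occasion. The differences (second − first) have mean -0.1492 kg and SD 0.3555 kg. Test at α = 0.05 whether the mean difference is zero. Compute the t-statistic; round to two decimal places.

H0: μ_d = 0; H1: μ_d ≠ 0 (paired t-test on the differences, two-sided).
t = d̄/(s_d/√n) = -0.1492/(0.3555/√49) = -2.94
df = n − 1 = 48
Two-sided p-value ≈ 0.005
Since p ≈ 0.005 < α = 0.05, reject H0; the data support H1.

-2.94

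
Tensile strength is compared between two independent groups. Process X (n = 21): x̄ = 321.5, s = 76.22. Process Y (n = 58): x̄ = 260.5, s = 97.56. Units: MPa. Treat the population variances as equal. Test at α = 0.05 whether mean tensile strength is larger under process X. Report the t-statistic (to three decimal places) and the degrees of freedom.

Let group 1 = process X, group 2 = process Y. H0: μ_1 = μ_2; H1: μ_1 > μ_2 (two-sample pooled-variance t-test, right-tailed).
s_p² = [(21−1)·76.22² + (58−1)·97.56²]/(21+58−2) = 8554.72
t = (321.5 − 260.5)/√[8554.72·(1/21 + 1/58)] = 2.590
df = n₁ + n₂ − 2 = 77
p-value = P(T ≥ 2.590) ≈ 0.006
Since p ≈ 0.006 < α = 0.05, reject H0; the data support H1.

t = 2.590, df = 77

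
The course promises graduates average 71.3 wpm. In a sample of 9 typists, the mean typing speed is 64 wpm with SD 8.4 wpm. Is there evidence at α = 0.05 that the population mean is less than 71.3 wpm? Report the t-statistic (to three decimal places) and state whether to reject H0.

H0: μ = 71.3; H1: μ < 71.3 (one-sample t-test, left-tailed).
t = (x̄ − μ₀)/(s/√n) = (64 − 71.3)/(8.4/√9) = -2.607
df = n − 1 = 8
p-value = P(T ≤ -2.607) ≈ 0.016
Since p ≈ 0.016 < α = 0.05, reject H0; the data support H1.

t = -2.607; reject H0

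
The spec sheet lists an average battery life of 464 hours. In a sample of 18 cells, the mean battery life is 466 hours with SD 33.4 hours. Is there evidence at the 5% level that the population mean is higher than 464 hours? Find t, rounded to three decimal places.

0.254

H0: μ = 464; H1: μ > 464 (one-sample t-test, right-tailed).
t = (x̄ − μ₀)/(s/√n) = (466 − 464)/(33.4/√18) = 0.254
df = n − 1 = 17
p-value = P(T ≥ 0.254) ≈ 0.4013
Since p ≈ 0.4013 > α = 0.05, fail to reject H0; the data do not provide sufficient evidence against H0.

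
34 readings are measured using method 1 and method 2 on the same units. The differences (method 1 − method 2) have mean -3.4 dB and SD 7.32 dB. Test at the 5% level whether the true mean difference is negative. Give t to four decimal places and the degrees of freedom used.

t = -2.7084, df = 33

H0: μ_d = 0; H1: μ_d < 0 (paired t-test on the differences, left-tailed).
t = d̄/(s_d/√n) = -3.4/(7.32/√34) = -2.7084
df = n − 1 = 33
p-value = P(T ≤ -2.7084) ≈ 0.0053
Since p ≈ 0.0053 < α = 0.05, reject H0; the evidence is statistically significant.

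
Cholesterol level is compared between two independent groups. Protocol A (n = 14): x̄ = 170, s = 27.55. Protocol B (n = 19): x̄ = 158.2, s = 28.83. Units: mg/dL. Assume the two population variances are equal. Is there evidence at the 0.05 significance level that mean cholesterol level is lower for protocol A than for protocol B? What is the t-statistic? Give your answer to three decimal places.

1.184

Let group 1 = protocol A, group 2 = protocol B. H0: μ_1 = μ_2; H1: μ_1 < μ_2 (two-sample pooled-variance t-test, left-tailed).
s_p² = [(14−1)·27.55² + (19−1)·28.83²]/(14+19−2) = 800.906
t = (170 − 158.2)/√[800.906·(1/14 + 1/19)] = 1.184
df = n₁ + n₂ − 2 = 31
p-value = P(T ≤ 1.184) ≈ 0.877
Since p ≈ 0.877 > α = 0.05, fail to reject H0; the data do not provide sufficient evidence against H0.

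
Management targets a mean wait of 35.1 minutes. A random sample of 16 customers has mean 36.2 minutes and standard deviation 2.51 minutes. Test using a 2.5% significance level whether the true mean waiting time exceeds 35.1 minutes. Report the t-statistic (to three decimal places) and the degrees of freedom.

t = 1.753, df = 15

H0: μ = 35.1; H1: μ > 35.1 (one-sample t-test, right-tailed).
t = (x̄ − μ₀)/(s/√n) = (36.2 − 35.1)/(2.51/√16) = 1.753
df = n − 1 = 15
p-value = P(T ≥ 1.753) ≈ 0.0500
Since p ≈ 0.0500 > α = 0.025, fail to reject H0; the evidence is not statistically significant.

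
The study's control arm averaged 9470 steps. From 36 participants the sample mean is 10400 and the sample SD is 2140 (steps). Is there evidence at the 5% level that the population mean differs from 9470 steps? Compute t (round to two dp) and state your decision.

H0: μ = 9470; H1: μ ≠ 9470 (one-sample t-test, two-sided).
t = (x̄ − μ₀)/(s/√n) = (10400 − 9470)/(2140/√36) = 2.61
df = n − 1 = 35
Two-sided p-value ≈ 0.0133
Since p ≈ 0.0133 < α = 0.05, reject H0; the data support H1.

t = 2.61; reject H0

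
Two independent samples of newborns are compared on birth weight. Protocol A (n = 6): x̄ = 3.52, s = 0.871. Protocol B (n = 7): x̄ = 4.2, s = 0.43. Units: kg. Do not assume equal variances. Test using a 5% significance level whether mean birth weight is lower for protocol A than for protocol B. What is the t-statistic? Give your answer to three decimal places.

Let group 1 = protocol A, group 2 = protocol B. H0: μ_1 = μ_2; H1: μ_1 < μ_2 (Welch's two-sample t-test, left-tailed).
t = (x̄_1 − x̄_2)/√(s_1²/n_1 + s_2²/n_2) = (3.52 − 4.2)/√(0.871²/6 + 0.43²/7) = -1.739
Welch–Satterthwaite df ≈ 7.05
p-value = P(T ≤ -1.739) ≈ 0.0626
Since p ≈ 0.0626 > α = 0.05, fail to reject H0; the data do not provide sufficient evidence against H0.

-1.739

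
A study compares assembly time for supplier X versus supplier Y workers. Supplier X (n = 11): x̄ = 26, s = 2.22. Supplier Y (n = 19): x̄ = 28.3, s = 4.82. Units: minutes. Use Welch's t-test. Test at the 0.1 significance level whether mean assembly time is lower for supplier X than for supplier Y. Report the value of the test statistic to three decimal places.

Let group 1 = supplier X, group 2 = supplier Y. H0: μ_1 = μ_2; H1: μ_1 < μ_2 (Welch's two-sample t-test, left-tailed).
t = (x̄_1 − x̄_2)/√(s_1²/n_1 + s_2²/n_2) = (26 − 28.3)/√(2.22²/11 + 4.82²/19) = -1.779
Welch–Satterthwaite df ≈ 27.07
p-value = P(T ≤ -1.779) ≈ 0.0432
Since p ≈ 0.0432 < α = 0.1, reject H0; the data support H1.

-1.779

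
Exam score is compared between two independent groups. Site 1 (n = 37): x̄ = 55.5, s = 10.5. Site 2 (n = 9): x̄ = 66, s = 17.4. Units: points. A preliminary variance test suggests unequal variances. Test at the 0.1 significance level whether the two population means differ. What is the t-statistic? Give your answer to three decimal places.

Let group 1 = site 1, group 2 = site 2. H0: μ_1 = μ_2; H1: μ_1 ≠ μ_2 (Welch's two-sample t-test, two-sided).
t = (x̄_1 − x̄_2)/√(s_1²/n_1 + s_2²/n_2) = (55.5 − 66)/√(10.5²/37 + 17.4²/9) = -1.735
Welch–Satterthwaite df ≈ 9.46
Two-sided p-value ≈ 0.115
Since p ≈ 0.115 > α = 0.1, fail to reject H0; the evidence is not statistically significant.

-1.735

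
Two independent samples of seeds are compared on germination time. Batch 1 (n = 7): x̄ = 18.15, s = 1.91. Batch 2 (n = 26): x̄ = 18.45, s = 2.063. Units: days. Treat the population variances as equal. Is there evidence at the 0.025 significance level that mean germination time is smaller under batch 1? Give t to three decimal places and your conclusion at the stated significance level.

t = -0.346; fail to reject H0

Let group 1 = batch 1, group 2 = batch 2. H0: μ_1 = μ_2; H1: μ_1 < μ_2 (two-sample pooled-variance t-test, left-tailed).
s_p² = [(7−1)·1.91² + (26−1)·2.063²]/(7+26−2) = 4.13832
t = (18.15 − 18.45)/√[4.13832·(1/7 + 1/26)] = -0.346
df = n₁ + n₂ − 2 = 31
p-value = P(T ≤ -0.346) ≈ 0.3657
Since p ≈ 0.3657 > α = 0.025, fail to reject H0; the data do not provide sufficient evidence against H0.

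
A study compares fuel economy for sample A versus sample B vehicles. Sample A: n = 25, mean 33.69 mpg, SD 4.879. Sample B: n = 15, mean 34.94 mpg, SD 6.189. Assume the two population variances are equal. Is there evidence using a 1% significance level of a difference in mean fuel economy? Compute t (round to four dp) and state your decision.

t = -0.7089; fail to reject H0

Let group 1 = sample A, group 2 = sample B. H0: μ_1 = μ_2; H1: μ_1 ≠ μ_2 (two-sample pooled-variance t-test, two-sided).
s_p² = [(25−1)·4.879² + (15−1)·6.189²]/(25+15−2) = 29.1464
t = (33.69 − 34.94)/√[29.1464·(1/25 + 1/15)] = -0.7089
df = n₁ + n₂ − 2 = 38
Two-sided p-value ≈ 0.483
Since p ≈ 0.483 > α = 0.01, fail to reject H0; the data do not provide sufficient evidence against H0.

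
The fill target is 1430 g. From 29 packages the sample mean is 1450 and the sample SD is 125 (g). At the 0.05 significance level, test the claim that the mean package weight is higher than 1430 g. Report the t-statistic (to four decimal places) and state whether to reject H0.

H0: μ = 1430; H1: μ > 1430 (one-sample t-test, right-tailed).
t = (x̄ − μ₀)/(s/√n) = (1450 − 1430)/(125/√29) = 0.8616
df = n − 1 = 28
p-value = P(T ≥ 0.8616) ≈ 0.1981
Since p ≈ 0.1981 > α = 0.05, fail to reject H0; the data do not provide sufficient evidence against H0.

t = 0.8616; fail to reject H0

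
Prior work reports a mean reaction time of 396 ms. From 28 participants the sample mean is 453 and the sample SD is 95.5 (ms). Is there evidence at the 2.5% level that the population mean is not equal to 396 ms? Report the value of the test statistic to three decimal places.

3.158

H0: μ = 396; H1: μ ≠ 396 (one-sample t-test, two-sided).
t = (x̄ − μ₀)/(s/√n) = (453 − 396)/(95.5/√28) = 3.158
df = n − 1 = 27
Two-sided p-value ≈ 0.0039
Since p ≈ 0.0039 < α = 0.025, reject H0; the evidence is statistically significant.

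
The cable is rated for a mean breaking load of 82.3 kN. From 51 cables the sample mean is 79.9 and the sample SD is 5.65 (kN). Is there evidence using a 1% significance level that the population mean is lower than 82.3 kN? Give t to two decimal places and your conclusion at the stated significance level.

t = -3.03; reject H0

H0: μ = 82.3; H1: μ < 82.3 (one-sample t-test, left-tailed).
t = (x̄ − μ₀)/(s/√n) = (79.9 − 82.3)/(5.65/√51) = -3.03
df = n − 1 = 50
p-value = P(T ≤ -3.03) ≈ 0.0019
Since p ≈ 0.0019 < α = 0.01, reject H0; the evidence is statistically significant.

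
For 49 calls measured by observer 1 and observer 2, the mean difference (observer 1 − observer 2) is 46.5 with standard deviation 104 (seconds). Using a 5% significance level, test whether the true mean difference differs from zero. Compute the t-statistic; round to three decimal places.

H0: μ_d = 0; H1: μ_d ≠ 0 (paired t-test on the differences, two-sided).
t = d̄/(s_d/√n) = 46.5/(104/√49) = 3.130
df = n − 1 = 48
Two-sided p-value ≈ 0.003
Since p ≈ 0.003 < α = 0.05, reject H0; the data support H1.

3.130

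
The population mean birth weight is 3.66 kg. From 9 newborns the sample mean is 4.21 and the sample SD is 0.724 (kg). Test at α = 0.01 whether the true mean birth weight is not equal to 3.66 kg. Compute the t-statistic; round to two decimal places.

H0: μ = 3.66; H1: μ ≠ 3.66 (one-sample t-test, two-sided).
t = (x̄ − μ₀)/(s/√n) = (4.21 − 3.66)/(0.724/√9) = 2.28
df = n − 1 = 8
Two-sided p-value ≈ 0.052
Since p ≈ 0.052 > α = 0.01, fail to reject H0; the evidence is not statistically significant.

2.28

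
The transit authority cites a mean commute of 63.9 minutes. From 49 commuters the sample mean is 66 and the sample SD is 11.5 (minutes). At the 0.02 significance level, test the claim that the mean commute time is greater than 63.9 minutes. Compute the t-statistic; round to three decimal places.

H0: μ = 63.9; H1: μ > 63.9 (one-sample t-test, right-tailed).
t = (x̄ − μ₀)/(s/√n) = (66 − 63.9)/(11.5/√49) = 1.278
df = n − 1 = 48
p-value = P(T ≥ 1.278) ≈ 0.1037
Since p ≈ 0.1037 > α = 0.02, fail to reject H0; the data do not provide sufficient evidence against H0.

1.278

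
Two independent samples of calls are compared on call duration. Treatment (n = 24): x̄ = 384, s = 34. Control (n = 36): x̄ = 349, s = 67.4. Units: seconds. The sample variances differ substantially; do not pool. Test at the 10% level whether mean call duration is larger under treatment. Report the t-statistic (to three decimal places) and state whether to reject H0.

t = 2.651; reject H0

Let group 1 = treatment, group 2 = control. H0: μ_1 = μ_2; H1: μ_1 > μ_2 (Welch's two-sample t-test, right-tailed).
t = (x̄_1 − x̄_2)/√(s_1²/n_1 + s_2²/n_2) = (384 − 349)/√(34²/24 + 67.4²/36) = 2.651
Welch–Satterthwaite df ≈ 54.69
p-value = P(T ≥ 2.651) ≈ 0.005
Since p ≈ 0.005 < α = 0.1, reject H0; the data support H1.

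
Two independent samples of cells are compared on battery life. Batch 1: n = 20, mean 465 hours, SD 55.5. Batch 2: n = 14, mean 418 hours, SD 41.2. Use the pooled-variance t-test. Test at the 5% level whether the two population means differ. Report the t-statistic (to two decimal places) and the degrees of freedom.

t = 2.69, df = 32

Let group 1 = batch 1, group 2 = batch 2. H0: μ_1 = μ_2; H1: μ_1 ≠ μ_2 (two-sample pooled-variance t-test, two-sided).
s_p² = [(20−1)·55.5² + (14−1)·41.2²]/(20+14−2) = 2518.48
t = (465 − 418)/√[2518.48·(1/20 + 1/14)] = 2.69
df = n₁ + n₂ − 2 = 32
Two-sided p-value ≈ 0.011
Since p ≈ 0.011 < α = 0.05, reject H0; the data support H1.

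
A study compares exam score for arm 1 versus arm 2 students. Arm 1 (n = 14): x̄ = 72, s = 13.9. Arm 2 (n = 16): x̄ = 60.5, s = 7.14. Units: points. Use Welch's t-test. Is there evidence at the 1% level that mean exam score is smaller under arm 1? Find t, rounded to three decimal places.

2.790

Let group 1 = arm 1, group 2 = arm 2. H0: μ_1 = μ_2; H1: μ_1 < μ_2 (Welch's two-sample t-test, left-tailed).
t = (x̄_1 − x̄_2)/√(s_1²/n_1 + s_2²/n_2) = (72 − 60.5)/√(13.9²/14 + 7.14²/16) = 2.790
Welch–Satterthwaite df ≈ 18.83
p-value = P(T ≤ 2.790) ≈ 0.994
Since p ≈ 0.994 > α = 0.01, fail to reject H0; the data do not provide sufficient evidence against H0.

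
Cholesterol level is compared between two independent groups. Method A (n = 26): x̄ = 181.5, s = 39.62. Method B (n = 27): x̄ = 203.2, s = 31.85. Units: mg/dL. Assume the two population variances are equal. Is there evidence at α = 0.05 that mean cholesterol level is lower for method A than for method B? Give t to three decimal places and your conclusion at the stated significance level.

Let group 1 = method A, group 2 = method B. H0: μ_1 = μ_2; H1: μ_1 < μ_2 (two-sample pooled-variance t-test, left-tailed).
s_p² = [(26−1)·39.62² + (27−1)·31.85²]/(26+27−2) = 1286.64
t = (181.5 − 203.2)/√[1286.64·(1/26 + 1/27)] = -2.202
df = n₁ + n₂ − 2 = 51
p-value = P(T ≤ -2.202) ≈ 0.0161
Since p ≈ 0.0161 < α = 0.05, reject H0; the evidence is statistically significant.

t = -2.202; reject H0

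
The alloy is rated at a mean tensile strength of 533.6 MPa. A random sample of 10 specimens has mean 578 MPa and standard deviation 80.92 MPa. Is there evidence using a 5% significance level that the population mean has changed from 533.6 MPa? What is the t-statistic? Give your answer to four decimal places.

H0: μ = 533.6; H1: μ ≠ 533.6 (one-sample t-test, two-sided).
t = (x̄ − μ₀)/(s/√n) = (578 − 533.6)/(80.92/√10) = 1.7351
df = n − 1 = 9
Two-sided p-value ≈ 0.1167
Since p ≈ 0.1167 > α = 0.05, fail to reject H0; the evidence is not statistically significant.

1.7351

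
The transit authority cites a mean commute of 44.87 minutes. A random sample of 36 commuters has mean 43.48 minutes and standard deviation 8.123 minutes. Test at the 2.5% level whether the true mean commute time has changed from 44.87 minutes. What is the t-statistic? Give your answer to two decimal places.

-1.03

H0: μ = 44.87; H1: μ ≠ 44.87 (one-sample t-test, two-sided).
t = (x̄ − μ₀)/(s/√n) = (43.48 − 44.87)/(8.123/√36) = -1.03
df = n − 1 = 35
Two-sided p-value ≈ 0.312
Since p ≈ 0.312 > α = 0.025, fail to reject H0; the evidence is not statistically significant.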